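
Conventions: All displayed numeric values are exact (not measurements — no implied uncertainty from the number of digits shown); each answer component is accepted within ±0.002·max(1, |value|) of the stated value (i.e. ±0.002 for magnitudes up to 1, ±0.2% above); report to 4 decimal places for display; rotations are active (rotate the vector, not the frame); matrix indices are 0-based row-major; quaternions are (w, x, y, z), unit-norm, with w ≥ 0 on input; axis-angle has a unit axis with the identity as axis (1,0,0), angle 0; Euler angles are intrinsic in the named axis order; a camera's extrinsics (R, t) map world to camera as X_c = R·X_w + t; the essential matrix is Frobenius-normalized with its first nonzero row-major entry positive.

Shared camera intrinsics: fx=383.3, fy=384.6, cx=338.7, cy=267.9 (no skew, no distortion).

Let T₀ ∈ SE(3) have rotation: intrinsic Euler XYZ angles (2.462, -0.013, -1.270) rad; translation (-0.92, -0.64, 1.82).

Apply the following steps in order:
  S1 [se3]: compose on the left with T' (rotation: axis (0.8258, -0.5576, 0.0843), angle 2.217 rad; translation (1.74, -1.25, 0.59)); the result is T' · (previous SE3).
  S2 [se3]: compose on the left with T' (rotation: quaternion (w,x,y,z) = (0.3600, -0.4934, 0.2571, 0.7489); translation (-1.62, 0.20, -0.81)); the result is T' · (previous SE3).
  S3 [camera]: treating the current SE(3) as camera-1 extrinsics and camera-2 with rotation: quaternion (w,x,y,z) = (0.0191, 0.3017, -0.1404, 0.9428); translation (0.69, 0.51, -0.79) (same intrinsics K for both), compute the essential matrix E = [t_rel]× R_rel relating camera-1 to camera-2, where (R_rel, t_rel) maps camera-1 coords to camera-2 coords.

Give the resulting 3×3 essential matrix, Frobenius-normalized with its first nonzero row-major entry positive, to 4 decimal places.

matrix = [0.6571 0.1098 -0.0568; 0.2343 -0.0866 -0.1035; 0.0134 -0.5763 -0.3841]

after S1 (compose_se3): R=[-0.2495 0.6013 0.7590; 0.1675 -0.7452 0.6454; 0.9538 0.2882 0.0852], t=(1.1968, -1.9037, -1.3711)
after S2 (compose_se3): R=[-0.5978 0.2786 -0.7517; 0.5329 0.8386 -0.1130; 0.5989 -0.4681 -0.6497], t=(0.3451, 0.6852, -2.4950)
after S3 (essential): [0.6571 0.1098 -0.0568; 0.2343 -0.0866 -0.1035; 0.0134 -0.5763 -0.3841]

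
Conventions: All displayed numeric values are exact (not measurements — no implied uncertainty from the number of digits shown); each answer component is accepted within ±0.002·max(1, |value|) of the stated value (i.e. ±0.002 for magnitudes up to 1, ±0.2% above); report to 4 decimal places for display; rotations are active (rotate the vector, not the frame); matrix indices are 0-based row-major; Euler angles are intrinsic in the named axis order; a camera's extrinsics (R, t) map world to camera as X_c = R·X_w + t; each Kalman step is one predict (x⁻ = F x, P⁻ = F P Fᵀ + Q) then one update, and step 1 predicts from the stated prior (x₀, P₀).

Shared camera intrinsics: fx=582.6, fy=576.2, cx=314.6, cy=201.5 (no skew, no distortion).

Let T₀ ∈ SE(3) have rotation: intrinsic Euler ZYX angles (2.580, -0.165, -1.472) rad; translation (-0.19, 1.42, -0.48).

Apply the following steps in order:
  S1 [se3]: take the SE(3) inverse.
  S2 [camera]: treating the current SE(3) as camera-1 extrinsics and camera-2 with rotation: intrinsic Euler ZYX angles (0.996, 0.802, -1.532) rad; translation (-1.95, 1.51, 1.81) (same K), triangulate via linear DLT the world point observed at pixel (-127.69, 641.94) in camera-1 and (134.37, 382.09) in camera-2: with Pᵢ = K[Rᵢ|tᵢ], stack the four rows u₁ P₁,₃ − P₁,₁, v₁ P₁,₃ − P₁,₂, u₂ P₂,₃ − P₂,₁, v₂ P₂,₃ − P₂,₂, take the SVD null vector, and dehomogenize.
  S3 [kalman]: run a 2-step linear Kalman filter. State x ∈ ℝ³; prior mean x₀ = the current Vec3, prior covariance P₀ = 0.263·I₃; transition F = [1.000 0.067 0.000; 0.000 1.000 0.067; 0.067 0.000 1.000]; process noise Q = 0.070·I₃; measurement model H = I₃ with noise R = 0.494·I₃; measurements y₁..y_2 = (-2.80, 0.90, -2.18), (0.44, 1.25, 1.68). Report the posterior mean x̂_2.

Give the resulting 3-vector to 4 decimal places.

after S1 (invert_se3): R=[-0.8349 0.5253 0.1643; -0.1909 0.0036 -0.9816; -0.5162 -0.8509 0.0973], t=(-0.8257, -0.5125, 1.1569)
after S2 (triangulate): (-0.2284, -0.2725, -1.5356)
after S3 (kf_track): (-0.5804, 0.5135, -0.5900)

result = (-0.5804, 0.5135, -0.5900)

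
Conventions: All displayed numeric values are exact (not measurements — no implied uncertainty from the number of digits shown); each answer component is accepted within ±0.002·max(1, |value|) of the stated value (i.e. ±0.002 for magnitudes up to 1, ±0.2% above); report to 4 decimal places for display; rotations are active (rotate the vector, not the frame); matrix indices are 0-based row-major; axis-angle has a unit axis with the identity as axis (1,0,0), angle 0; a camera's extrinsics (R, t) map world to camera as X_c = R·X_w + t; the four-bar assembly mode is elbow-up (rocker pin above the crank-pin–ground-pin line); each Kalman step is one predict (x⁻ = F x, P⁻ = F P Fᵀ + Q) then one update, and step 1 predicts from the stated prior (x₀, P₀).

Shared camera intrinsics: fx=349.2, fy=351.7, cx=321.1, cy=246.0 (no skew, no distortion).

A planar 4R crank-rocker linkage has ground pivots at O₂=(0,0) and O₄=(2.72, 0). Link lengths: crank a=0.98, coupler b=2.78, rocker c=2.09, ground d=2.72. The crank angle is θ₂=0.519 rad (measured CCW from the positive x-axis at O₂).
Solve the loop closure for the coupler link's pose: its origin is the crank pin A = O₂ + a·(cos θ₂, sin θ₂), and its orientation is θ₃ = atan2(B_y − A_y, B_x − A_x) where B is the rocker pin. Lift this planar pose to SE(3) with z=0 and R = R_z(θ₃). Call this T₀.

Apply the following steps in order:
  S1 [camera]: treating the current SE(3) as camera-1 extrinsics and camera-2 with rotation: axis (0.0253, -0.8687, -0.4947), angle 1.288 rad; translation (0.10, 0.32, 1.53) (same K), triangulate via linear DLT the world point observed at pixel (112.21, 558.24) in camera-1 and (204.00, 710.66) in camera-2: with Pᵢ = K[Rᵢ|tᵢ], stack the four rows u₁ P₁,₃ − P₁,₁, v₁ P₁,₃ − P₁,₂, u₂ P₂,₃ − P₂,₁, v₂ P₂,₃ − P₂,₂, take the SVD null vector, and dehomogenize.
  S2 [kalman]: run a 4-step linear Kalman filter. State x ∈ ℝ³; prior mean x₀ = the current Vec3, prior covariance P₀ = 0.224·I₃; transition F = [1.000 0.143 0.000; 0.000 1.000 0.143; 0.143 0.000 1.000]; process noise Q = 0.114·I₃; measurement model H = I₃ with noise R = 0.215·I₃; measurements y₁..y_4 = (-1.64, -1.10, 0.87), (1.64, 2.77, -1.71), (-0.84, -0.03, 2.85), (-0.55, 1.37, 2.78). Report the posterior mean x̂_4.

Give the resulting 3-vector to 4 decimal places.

source (fourbar_fk): coupler pose = R=[0.8281 -0.5606 0.0000; 0.5606 0.8281 0.0000; 0.0000 0.0000 1.0000], t=(0.8509, 0.4861, 0.0000)
after S1 (triangulate): (-0.9737, 1.6215, 1.4450)
after S2 (kf_track): (-0.2664, 1.1789, 2.0083)

result = (-0.2664, 1.1789, 2.0083)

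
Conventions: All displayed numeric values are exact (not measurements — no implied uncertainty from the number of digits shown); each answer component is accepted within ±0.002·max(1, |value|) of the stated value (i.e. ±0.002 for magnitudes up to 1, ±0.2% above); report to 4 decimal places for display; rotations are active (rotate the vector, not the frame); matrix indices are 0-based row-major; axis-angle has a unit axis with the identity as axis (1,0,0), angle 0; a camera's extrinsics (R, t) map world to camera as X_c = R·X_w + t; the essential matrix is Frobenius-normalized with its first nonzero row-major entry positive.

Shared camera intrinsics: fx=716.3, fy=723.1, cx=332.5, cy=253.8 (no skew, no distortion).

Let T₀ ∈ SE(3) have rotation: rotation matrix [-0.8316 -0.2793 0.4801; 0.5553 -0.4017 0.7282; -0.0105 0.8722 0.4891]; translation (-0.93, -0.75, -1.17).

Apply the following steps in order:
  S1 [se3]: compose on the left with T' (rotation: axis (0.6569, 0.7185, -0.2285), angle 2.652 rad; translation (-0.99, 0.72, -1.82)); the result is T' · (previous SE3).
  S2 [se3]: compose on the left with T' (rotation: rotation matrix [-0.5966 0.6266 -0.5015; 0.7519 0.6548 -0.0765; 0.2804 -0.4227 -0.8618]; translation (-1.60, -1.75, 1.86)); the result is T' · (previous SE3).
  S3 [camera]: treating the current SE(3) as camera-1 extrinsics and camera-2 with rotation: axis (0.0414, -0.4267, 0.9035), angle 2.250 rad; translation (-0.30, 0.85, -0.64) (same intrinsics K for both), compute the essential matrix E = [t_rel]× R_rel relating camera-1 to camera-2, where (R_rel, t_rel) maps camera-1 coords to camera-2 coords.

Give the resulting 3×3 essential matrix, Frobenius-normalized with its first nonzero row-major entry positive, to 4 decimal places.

after S1 (compose_se3): R=[0.6108 -0.3322 0.7187; -0.5934 -0.7930 0.1378; 0.5242 -0.5106 -0.6816], t=(-1.7365, 0.6497, -0.3253)
after S2 (compose_se3): R=[-0.9991 -0.0426 -0.0007; 0.0307 -0.7300 0.6827; -0.0296 0.6821 0.7307], t=(0.0062, -2.6055, 1.3788)
after S3 (essential): [0.1571 0.4272 0.3596; 0.4410 -0.2271 -0.3405; -0.5102 -0.1984 -0.0425]

matrix = [0.1571 0.4272 0.3596; 0.4410 -0.2271 -0.3405; -0.5102 -0.1984 -0.0425]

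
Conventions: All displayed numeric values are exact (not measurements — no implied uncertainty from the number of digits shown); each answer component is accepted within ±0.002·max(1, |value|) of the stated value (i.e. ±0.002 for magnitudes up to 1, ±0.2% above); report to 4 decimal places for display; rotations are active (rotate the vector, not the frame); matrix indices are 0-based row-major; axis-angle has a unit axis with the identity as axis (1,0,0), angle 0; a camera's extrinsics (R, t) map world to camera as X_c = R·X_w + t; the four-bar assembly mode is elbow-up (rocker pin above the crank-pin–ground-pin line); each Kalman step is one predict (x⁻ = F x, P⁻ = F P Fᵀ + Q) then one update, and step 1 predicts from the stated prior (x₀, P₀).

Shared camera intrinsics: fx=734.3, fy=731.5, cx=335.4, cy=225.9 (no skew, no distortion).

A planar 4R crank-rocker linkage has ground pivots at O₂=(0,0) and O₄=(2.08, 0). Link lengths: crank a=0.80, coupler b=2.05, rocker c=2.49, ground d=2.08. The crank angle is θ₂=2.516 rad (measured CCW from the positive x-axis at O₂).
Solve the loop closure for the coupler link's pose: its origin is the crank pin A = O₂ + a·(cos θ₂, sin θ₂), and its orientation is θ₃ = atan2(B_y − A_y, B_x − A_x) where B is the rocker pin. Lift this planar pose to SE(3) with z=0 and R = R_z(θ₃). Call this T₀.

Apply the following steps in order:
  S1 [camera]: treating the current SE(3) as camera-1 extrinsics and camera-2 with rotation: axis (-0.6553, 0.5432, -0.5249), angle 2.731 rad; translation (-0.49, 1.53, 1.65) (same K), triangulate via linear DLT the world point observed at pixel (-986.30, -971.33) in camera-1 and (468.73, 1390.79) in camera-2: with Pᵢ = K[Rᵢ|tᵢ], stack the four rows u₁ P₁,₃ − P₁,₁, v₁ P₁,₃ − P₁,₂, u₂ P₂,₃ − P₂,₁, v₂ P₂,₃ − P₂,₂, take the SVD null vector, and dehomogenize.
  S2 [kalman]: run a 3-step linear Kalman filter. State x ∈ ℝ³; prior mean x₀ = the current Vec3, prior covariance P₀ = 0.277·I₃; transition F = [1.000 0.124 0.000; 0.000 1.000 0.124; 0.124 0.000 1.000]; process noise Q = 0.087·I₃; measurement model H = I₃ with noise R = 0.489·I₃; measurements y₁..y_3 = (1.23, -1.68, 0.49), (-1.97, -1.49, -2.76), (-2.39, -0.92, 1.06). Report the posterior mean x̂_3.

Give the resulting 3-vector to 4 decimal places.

result = (-1.5203, -1.2059, -0.2731)

source (fourbar_fk): coupler pose = R=[0.6387 -0.7695 0.0000; 0.7695 0.6387 0.0000; 0.0000 0.0000 1.0000], t=(-0.6485, 0.4685, 0.0000)
after S1 (triangulate): (-0.9800, -0.6524, 0.4291)
after S2 (kf_track): (-1.5203, -1.2059, -0.2731)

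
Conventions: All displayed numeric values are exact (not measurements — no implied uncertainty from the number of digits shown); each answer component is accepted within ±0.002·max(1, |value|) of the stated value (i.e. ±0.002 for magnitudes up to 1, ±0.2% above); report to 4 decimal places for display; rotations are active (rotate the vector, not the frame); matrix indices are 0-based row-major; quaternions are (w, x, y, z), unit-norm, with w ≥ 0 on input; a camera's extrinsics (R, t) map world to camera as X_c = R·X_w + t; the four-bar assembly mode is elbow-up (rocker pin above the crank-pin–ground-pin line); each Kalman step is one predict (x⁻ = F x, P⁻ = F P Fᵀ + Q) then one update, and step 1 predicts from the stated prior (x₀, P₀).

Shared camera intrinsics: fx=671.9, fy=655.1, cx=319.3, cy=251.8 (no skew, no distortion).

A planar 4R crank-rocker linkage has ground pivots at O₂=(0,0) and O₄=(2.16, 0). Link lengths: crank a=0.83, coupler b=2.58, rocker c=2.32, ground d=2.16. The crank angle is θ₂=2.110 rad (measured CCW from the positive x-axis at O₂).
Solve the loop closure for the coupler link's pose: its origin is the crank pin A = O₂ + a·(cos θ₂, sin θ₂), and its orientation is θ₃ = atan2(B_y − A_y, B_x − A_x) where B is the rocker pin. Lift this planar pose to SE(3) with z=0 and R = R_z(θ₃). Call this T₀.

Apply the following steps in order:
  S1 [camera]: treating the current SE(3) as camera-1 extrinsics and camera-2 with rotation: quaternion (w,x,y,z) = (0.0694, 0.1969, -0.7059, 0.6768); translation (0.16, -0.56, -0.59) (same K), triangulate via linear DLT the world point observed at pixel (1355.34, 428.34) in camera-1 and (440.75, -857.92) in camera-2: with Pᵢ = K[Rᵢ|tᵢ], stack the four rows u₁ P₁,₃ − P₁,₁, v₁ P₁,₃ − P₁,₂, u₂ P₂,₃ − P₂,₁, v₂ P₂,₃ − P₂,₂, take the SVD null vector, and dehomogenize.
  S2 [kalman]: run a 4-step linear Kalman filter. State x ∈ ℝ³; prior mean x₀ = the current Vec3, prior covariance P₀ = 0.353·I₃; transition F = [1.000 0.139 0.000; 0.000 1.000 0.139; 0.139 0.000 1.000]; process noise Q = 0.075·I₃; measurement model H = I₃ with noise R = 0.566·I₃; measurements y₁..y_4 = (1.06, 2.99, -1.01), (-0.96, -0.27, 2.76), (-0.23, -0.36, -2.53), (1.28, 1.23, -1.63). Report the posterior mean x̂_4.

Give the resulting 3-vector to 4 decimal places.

result = (0.3832, 0.3986, -0.5738)

source (fourbar_fk): coupler pose = R=[0.7999 -0.6001 0.0000; 0.6001 0.7999 0.0000; 0.0000 0.0000 1.0000], t=(-0.4262, 0.7122, 0.0000)
after S1 (triangulate): (0.6118, -1.1807, 0.5005)
after S2 (kf_track): (0.3832, 0.3986, -0.5738)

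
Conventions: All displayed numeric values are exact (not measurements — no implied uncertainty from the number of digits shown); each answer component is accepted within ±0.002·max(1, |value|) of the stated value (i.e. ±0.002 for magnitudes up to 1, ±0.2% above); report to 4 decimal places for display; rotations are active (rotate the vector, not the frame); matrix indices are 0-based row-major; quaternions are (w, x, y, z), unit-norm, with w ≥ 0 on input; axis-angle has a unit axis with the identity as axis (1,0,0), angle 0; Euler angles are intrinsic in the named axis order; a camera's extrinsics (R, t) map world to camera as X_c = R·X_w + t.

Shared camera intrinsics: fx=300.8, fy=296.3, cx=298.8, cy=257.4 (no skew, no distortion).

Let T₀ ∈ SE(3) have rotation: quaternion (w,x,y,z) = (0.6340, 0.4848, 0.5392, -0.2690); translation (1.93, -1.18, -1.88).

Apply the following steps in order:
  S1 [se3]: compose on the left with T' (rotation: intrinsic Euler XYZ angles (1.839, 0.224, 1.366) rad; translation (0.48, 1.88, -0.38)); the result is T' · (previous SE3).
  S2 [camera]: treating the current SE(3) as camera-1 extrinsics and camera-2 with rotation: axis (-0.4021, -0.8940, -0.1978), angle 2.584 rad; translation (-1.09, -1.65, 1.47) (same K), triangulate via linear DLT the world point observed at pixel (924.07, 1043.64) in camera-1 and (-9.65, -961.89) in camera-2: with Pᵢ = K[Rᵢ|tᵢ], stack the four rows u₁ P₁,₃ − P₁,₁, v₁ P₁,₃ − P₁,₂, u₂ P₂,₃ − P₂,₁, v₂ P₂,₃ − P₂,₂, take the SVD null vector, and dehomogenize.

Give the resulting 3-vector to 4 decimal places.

result = (-1.2369, -0.1851, 0.1309)

after S1 (compose_se3): R=[-0.3289 -0.1244 0.9361; 0.7809 -0.5932 0.1956; 0.5310 0.7954 0.2923], t=(1.5716, 3.5419, 1.7876)
after S2 (triangulate): (-1.2369, -0.1851, 0.1309)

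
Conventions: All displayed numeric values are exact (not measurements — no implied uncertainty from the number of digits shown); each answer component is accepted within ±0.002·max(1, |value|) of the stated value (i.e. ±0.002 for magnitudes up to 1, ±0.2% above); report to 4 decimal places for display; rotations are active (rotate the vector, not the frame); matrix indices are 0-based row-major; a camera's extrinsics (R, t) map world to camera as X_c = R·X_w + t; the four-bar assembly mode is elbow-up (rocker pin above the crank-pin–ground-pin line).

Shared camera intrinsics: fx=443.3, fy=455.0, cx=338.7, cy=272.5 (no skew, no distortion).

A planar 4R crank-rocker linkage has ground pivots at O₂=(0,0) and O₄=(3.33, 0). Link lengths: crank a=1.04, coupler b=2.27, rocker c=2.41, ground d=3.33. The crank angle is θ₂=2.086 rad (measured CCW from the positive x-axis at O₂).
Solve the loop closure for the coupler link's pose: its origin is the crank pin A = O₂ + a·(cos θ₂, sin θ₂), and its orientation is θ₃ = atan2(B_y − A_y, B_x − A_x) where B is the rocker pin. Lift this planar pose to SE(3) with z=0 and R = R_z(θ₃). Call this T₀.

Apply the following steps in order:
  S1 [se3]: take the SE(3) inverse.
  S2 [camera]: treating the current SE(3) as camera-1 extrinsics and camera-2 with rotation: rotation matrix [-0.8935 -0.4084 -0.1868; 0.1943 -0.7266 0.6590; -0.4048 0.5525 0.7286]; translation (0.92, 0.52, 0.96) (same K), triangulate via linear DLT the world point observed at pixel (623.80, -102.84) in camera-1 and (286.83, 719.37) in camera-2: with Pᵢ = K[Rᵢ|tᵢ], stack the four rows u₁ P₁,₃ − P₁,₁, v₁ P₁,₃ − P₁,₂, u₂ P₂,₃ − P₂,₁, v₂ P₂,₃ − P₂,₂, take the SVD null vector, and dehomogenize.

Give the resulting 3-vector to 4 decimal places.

result = (0.9158, 0.0224, 1.6051)

source (fourbar_fk): coupler pose = R=[0.9376 -0.3477 0.0000; 0.3477 0.9376 0.0000; 0.0000 0.0000 1.0000], t=(-0.5124, 0.9050, 0.0000)
after S1 (invert_se3): R=[0.9376 0.3477 0.0000; -0.3477 0.9376 0.0000; 0.0000 0.0000 1.0000], t=(0.1658, -1.0267, 0.0000)
after S2 (triangulate): (0.9158, 0.0224, 1.6051)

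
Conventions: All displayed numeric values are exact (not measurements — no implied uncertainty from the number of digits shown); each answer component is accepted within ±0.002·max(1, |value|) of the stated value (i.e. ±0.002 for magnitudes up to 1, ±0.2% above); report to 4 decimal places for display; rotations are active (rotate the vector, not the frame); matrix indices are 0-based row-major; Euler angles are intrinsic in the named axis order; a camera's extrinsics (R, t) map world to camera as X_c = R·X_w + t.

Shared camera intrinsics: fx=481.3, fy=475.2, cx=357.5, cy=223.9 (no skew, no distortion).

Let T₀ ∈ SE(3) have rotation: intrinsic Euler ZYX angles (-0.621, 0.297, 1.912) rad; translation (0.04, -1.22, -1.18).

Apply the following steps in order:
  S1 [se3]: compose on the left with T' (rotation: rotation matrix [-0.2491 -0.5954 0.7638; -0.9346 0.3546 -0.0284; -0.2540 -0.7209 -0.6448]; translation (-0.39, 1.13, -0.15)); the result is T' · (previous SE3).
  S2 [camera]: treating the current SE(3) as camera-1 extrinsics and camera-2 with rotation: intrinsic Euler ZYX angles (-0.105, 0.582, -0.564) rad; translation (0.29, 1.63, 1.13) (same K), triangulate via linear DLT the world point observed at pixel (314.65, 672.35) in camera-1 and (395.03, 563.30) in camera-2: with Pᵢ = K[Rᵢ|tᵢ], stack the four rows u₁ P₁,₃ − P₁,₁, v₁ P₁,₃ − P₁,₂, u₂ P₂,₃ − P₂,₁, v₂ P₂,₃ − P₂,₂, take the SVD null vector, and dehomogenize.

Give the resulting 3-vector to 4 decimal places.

result = (-1.2033, -0.3525, 1.7059)

after S1 (compose_se3): R=[-0.0860 0.9385 0.3344; -0.9158 -0.2066 0.3444; 0.3923 -0.2767 0.8772], t=(-0.5749, 0.6935, 1.4802)
after S2 (triangulate): (-1.2033, -0.3525, 1.7059)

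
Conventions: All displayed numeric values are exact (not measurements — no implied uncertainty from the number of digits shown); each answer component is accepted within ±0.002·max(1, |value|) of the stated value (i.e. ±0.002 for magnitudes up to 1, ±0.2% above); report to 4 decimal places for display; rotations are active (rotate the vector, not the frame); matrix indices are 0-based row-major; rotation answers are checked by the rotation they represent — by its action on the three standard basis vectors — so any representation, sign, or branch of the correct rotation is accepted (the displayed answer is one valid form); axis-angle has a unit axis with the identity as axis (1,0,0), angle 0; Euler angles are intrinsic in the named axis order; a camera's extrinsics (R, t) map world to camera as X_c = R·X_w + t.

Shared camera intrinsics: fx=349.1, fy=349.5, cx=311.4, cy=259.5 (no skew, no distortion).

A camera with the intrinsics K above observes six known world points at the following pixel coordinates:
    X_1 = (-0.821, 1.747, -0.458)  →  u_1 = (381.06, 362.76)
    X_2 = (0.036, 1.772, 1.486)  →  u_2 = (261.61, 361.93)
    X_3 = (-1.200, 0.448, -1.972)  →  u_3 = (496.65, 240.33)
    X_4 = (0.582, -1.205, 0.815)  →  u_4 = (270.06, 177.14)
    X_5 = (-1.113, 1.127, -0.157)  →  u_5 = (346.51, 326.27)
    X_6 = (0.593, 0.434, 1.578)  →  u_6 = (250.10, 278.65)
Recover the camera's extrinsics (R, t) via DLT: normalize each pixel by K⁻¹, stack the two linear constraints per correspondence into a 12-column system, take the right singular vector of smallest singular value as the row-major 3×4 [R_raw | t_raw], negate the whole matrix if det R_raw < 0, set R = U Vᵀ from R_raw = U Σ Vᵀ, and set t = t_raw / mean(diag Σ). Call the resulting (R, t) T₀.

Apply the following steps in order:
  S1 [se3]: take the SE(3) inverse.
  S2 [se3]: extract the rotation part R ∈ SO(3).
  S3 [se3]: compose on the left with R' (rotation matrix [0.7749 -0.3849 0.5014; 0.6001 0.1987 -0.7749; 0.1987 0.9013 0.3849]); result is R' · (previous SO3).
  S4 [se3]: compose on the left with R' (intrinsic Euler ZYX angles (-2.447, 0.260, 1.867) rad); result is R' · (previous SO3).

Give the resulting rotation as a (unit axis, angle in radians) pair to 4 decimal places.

rotation (axis_angle) = ((0.0283, -0.9706, 0.2390), 1.5086)

source (pnp_recover): camera pose = R=[0.1743 0.2131 -0.9614; -0.0841 0.9760 0.2010; 0.9811 0.0458 0.1881], t=(0.2300, -0.3502, 5.3225)
after S1 (invert_se3): R=[0.1743 -0.0841 0.9811; 0.2131 0.9760 0.0458; -0.9614 0.2010 0.1881], t=(-5.2914, 0.0490, -0.7094)
after S2 (rot_of_se3): [0.1743 -0.0841 0.9811; 0.2131 0.9760 0.0458; -0.9614 0.2010 0.1881]
after S3 (compose_so3): [-0.4289 -0.3400 0.8369; 0.8919 -0.0124 0.4521; -0.1434 0.9403 0.3086]
after S4 (compose_so3): [0.0629 -0.2643 -0.9624; 0.2127 0.9457 -0.2458; 0.9751 -0.1893 0.1157]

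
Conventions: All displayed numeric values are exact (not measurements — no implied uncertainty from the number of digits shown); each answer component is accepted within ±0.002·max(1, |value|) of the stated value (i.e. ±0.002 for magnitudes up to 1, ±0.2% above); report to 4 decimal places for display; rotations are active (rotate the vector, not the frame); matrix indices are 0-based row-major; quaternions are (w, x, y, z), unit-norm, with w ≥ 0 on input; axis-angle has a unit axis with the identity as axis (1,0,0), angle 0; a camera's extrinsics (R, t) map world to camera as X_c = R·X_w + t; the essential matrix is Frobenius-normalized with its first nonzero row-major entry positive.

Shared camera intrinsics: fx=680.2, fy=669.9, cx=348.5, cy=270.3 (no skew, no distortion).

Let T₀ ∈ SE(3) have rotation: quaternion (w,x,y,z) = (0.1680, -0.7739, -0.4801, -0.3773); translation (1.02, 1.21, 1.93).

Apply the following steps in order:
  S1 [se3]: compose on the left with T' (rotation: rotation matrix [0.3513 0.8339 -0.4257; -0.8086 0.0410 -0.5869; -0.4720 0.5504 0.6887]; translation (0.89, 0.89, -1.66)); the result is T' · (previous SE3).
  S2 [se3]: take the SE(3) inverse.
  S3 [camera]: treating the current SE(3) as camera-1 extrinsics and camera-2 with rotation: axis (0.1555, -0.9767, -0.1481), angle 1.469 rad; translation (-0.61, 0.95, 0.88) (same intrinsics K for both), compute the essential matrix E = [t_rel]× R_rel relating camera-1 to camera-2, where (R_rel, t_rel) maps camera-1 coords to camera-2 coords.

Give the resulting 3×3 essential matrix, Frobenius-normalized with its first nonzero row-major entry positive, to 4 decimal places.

after S1 (compose_se3): R=[0.2860 -0.1404 0.9479; -0.6178 -0.7832 0.0704; 0.7325 -0.6057 -0.3107], t=(1.4357, -1.0179, -0.1463)
after S2 (invert_se3): R=[0.2860 -0.6178 0.7325; -0.1404 -0.7832 -0.6057; 0.9479 0.0704 -0.3107], t=(-0.9324, -0.6843, -1.3347)
after S3 (essential): [0.4440 0.5401 -0.0014; -0.4572 0.3474 0.3838; -0.0329 0.1603 0.0849]

matrix = [0.4440 0.5401 -0.0014; -0.4572 0.3474 0.3838; -0.0329 0.1603 0.0849]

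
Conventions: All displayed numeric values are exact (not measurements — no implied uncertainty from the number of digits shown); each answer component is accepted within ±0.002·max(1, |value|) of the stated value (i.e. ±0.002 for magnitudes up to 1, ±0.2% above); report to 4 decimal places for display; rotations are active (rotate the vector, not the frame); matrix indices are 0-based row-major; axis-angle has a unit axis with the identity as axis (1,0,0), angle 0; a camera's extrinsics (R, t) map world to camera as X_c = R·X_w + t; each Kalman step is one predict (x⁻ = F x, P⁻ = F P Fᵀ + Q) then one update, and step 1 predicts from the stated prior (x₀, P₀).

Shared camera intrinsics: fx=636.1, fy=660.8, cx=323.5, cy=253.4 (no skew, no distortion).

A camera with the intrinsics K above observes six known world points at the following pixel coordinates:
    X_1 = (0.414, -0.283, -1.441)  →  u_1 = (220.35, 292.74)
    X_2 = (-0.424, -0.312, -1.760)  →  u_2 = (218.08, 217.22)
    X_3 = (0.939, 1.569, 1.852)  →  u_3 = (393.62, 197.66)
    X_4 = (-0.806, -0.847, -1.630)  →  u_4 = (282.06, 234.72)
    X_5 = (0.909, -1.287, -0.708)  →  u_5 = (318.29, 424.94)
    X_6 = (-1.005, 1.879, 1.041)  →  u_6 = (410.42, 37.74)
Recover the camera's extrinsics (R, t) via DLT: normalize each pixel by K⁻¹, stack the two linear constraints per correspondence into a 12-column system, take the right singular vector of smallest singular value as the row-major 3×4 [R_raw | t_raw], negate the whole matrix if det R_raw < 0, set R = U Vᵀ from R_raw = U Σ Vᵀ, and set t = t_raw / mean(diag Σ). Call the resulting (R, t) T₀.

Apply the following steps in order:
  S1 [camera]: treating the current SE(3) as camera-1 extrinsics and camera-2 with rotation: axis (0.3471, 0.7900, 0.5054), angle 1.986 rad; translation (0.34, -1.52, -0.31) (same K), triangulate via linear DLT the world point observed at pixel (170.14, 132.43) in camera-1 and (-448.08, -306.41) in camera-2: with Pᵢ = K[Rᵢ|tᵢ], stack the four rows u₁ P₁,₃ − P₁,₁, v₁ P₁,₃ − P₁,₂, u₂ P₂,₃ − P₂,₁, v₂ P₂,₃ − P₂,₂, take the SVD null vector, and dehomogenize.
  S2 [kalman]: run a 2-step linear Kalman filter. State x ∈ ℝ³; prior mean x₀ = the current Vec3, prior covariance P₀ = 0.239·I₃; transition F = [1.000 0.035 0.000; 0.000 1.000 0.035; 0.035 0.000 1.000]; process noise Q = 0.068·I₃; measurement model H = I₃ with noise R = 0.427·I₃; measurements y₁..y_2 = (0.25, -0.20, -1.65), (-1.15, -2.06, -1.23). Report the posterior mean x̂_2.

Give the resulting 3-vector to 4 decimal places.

source (pnp_recover): camera pose = R=[-0.4156 -0.3925 0.8205; 0.6819 -0.7314 -0.0045; 0.6019 0.5576 0.5716], t=(0.4099, -0.1900, 5.8692)
after S1 (triangulate): (0.3172, 1.5837, -1.3884)
after S2 (kf_track): (-0.2297, -0.2871, -1.4330)

result = (-0.2297, -0.2871, -1.4330)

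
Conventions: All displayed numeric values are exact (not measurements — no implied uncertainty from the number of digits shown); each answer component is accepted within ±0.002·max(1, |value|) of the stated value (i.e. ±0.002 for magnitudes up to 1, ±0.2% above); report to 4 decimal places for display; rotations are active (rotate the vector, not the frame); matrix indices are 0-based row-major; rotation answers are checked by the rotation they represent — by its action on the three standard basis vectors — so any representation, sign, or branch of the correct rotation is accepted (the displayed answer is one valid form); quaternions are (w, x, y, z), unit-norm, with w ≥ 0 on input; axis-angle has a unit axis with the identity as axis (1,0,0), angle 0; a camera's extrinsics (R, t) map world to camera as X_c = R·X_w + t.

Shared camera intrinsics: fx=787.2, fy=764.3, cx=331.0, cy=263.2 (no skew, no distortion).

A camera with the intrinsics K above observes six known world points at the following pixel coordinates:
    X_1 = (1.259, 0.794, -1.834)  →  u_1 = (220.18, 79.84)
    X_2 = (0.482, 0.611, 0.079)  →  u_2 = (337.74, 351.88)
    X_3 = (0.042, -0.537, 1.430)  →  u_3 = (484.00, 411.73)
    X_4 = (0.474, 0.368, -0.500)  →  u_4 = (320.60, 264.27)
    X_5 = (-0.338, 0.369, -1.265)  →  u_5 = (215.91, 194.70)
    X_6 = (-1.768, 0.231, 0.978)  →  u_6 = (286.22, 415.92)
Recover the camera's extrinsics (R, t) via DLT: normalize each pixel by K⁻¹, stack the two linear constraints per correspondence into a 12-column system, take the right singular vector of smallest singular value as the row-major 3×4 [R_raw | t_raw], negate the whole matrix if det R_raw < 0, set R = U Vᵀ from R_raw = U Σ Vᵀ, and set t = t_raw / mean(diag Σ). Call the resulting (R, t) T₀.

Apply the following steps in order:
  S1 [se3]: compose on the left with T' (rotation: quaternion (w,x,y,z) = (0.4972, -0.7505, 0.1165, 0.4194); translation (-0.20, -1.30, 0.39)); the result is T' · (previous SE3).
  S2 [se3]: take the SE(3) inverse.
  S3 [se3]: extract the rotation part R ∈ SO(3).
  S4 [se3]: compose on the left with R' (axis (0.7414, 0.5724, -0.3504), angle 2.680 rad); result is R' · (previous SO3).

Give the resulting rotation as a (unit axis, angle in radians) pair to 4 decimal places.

source (pnp_recover): camera pose = R=[0.5255 -0.6969 0.4881; -0.1394 0.4954 0.8574; -0.8393 -0.5186 0.1632], t=(0.1800, 0.3200, 6.0802)
after S1 (compose_se3): R=[0.8400 -0.4596 -0.2883; -0.5145 -0.8435 -0.1542; -0.1723 0.2779 -0.9450], t=(-3.4011, 3.7226, -0.8865)
after S2 (invert_se3): R=[0.8400 -0.5145 -0.1723; -0.4596 -0.8435 0.2779; -0.2883 -0.1542 -0.9450], t=(4.6195, 1.8232, -1.2442)
after S3 (rot_of_se3): [0.8400 -0.5145 -0.1723; -0.4596 -0.8435 0.2779; -0.2883 -0.1542 -0.9450]
after S4 (compose_so3): [-0.2500 -0.8487 0.4661; 0.8755 0.0075 0.4832; -0.4136 0.5288 0.7411]

rotation (axis_angle) = ((0.0235, 0.4543, 0.8905), 1.8242)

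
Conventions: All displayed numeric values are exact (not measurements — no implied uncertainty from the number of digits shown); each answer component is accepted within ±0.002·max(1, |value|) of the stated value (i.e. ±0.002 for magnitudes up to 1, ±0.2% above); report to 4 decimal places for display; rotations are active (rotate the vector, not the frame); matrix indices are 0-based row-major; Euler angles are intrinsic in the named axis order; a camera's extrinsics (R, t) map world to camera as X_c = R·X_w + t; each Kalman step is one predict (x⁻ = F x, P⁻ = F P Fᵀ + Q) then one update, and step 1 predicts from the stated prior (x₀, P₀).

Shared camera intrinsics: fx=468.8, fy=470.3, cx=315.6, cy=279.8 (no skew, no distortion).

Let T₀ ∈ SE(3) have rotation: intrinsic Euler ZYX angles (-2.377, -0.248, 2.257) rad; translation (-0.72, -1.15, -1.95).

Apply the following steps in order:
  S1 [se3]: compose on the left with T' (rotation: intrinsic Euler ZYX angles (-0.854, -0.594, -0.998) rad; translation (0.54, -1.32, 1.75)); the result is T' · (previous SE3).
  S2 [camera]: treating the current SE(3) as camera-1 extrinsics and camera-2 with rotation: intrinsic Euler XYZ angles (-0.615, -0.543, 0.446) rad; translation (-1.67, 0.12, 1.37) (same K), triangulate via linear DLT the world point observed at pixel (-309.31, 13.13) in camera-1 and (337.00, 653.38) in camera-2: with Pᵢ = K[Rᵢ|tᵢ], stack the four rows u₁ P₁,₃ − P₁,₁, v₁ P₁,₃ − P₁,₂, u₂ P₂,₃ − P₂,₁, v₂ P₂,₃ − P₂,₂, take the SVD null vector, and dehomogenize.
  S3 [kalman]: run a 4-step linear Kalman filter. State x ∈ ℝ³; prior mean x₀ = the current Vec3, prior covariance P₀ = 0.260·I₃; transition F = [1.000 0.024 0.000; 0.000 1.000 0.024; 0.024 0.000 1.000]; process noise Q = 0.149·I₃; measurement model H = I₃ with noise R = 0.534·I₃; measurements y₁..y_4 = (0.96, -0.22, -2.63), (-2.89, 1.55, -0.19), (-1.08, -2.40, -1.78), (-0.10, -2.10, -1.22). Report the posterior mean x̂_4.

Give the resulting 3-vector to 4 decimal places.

after S1 (compose_se3): R=[-0.7558 0.5840 -0.2960; 0.6278 0.7749 -0.0742; 0.1861 -0.2419 -0.9523], t=(-1.5241, -2.3944, 1.2721)
after S2 (triangulate): (1.8842, -0.0310, -0.5068)
after S3 (kf_track): (-0.4420, -1.2807, -1.2689)

result = (-0.4420, -1.2807, -1.2689)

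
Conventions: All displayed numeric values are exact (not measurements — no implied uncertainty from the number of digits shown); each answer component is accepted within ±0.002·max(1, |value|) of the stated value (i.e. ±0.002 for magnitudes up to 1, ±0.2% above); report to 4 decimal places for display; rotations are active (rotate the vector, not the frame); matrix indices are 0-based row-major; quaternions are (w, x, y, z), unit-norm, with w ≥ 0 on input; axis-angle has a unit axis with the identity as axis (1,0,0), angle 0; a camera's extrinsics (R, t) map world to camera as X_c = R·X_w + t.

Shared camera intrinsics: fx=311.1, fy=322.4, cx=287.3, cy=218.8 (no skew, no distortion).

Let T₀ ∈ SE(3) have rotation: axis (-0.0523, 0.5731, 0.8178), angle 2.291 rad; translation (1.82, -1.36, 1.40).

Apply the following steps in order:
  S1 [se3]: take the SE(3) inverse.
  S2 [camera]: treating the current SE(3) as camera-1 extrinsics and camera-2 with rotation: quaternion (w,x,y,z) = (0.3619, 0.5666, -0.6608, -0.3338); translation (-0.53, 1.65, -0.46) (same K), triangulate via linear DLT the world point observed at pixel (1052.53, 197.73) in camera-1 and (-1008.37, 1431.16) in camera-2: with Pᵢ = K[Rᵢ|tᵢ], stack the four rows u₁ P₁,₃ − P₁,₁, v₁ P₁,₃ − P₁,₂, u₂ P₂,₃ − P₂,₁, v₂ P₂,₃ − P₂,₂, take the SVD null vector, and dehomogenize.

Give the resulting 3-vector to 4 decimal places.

after S1 (invert_se3): R=[-0.6550 0.5650 -0.5018; -0.6645 -0.1144 0.7385; 0.3598 0.8171 0.4504], t=(2.6629, 0.0198, -0.1741)
after S2 (triangulate): (0.4264, 1.1949, 0.4399)

result = (0.4264, 1.1949, 0.4399)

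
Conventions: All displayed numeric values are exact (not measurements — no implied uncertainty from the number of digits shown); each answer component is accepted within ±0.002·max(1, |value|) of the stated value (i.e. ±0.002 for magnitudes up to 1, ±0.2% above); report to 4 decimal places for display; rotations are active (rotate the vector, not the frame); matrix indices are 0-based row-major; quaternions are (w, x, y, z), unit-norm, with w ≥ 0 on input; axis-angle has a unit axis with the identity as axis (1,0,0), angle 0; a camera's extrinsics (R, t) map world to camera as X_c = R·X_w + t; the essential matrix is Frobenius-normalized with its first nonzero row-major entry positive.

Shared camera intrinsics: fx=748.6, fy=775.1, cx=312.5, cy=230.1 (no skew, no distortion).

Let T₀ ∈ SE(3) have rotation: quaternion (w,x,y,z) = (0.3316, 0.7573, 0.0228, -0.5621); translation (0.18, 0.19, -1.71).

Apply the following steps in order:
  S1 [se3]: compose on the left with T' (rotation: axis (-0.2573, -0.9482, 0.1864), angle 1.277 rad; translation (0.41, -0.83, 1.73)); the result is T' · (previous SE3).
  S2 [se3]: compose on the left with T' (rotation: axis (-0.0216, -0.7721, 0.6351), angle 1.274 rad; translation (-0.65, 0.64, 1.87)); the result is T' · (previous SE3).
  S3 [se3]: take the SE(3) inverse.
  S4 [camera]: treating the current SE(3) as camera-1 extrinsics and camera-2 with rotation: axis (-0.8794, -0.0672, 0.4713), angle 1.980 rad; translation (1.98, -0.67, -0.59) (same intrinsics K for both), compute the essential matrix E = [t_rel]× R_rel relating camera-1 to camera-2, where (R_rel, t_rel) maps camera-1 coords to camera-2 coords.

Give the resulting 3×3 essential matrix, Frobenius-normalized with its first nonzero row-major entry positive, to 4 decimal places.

after S1 (compose_se3): R=[0.9412 -0.3077 -0.1393; -0.2895 -0.5224 -0.8021; 0.1741 0.7953 -0.5807], t=(2.0798, -0.7967, 1.2792)
after S2 (compose_se3): R=[0.3178 -0.3739 0.8713; 0.3191 -0.8231 -0.4697; 0.8928 0.4273 -0.1423], t=(-0.5234, 0.9412, 4.4176)
after S3 (invert_se3): R=[0.3178 0.3191 0.8928; -0.3739 -0.8231 0.4273; 0.8713 -0.4697 -0.1423], t=(-4.0781, -1.3088, 1.5266)
after S4 (essential): [0.0057 0.5817 0.1683; -0.0209 0.3991 -0.3182; -0.0345 -0.0483 -0.6073]

matrix = [0.0057 0.5817 0.1683; -0.0209 0.3991 -0.3182; -0.0345 -0.0483 -0.6073]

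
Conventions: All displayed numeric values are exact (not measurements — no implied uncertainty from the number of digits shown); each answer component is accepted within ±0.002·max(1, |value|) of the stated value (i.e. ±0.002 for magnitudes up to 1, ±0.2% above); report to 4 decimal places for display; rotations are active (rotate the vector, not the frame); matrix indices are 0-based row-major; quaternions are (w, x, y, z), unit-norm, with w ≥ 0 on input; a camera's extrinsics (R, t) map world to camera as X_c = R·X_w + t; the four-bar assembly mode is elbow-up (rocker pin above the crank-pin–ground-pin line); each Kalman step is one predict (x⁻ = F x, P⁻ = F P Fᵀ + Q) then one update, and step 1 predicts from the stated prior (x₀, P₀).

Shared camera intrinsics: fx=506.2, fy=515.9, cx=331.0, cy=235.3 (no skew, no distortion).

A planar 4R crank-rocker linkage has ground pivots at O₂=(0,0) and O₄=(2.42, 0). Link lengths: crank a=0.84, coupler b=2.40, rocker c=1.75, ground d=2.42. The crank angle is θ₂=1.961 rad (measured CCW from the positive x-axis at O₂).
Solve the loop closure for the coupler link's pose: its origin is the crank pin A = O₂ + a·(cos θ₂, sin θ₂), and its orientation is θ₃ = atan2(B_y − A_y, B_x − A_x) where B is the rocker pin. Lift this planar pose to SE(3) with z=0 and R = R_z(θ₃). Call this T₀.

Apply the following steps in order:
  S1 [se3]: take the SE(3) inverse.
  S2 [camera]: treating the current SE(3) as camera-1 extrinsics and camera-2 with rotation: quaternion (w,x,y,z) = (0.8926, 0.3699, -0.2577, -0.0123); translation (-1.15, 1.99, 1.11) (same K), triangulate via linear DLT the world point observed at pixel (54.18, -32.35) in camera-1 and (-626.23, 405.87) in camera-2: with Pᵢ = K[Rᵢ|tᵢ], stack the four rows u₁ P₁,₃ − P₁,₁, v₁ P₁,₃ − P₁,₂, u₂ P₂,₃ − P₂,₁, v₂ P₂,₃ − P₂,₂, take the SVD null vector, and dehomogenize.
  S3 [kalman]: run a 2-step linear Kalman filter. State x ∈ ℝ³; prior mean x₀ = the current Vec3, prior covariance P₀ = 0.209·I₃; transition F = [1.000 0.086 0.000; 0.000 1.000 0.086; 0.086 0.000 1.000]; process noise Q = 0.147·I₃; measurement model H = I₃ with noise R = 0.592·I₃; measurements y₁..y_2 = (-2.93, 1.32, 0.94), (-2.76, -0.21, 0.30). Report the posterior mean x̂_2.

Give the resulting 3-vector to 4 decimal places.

result = (-2.1291, 0.0945, 0.9378)

source (fourbar_fk): coupler pose = R=[0.9277 -0.3734 0.0000; 0.3734 0.9277 0.0000; 0.0000 0.0000 1.0000], t=(-0.3195, 0.7769, 0.0000)
after S1 (invert_se3): R=[0.9277 0.3734 0.0000; -0.3734 0.9277 0.0000; 0.0000 0.0000 1.0000], t=(0.0063, -0.8400, 0.0000)
after S2 (triangulate): (-0.9364, -0.5717, 1.9673)
after S3 (kf_track): (-2.1291, 0.0945, 0.9378)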